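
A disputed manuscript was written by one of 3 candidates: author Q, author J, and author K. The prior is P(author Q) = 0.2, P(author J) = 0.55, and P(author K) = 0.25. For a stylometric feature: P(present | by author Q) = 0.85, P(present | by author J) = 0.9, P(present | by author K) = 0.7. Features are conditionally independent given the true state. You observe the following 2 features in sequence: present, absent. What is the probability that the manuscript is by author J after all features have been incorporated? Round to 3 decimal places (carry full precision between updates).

After 'present': normaliser = 0.85·0.2000 + 0.9·0.5500 + 0.7·0.2500; P(author Q) ≈ 0.2024, P(author J) ≈ 0.5893, P(author K) ≈ 0.2083
After 'absent': normaliser = 0.15·0.2024 + 0.1·0.5893 + 0.3·0.2083; P(author Q) ≈ 0.2000, P(author J) ≈ 0.3882, P(author K) ≈ 0.4118

0.388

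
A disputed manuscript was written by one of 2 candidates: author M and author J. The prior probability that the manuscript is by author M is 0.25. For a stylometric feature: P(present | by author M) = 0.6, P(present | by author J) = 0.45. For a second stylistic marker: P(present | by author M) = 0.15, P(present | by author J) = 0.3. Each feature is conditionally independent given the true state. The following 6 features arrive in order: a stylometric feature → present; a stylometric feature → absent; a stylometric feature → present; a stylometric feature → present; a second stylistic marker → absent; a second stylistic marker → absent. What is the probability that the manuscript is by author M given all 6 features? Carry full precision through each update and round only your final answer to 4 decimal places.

Apply Bayes' rule sequentially, carrying P(author M) forward.
After a stylometric feature='present': P(author M) = 0.6·0.2500 / (0.6·0.2500 + 0.45·0.7500) ≈ 0.3077
After a stylometric feature='absent': P(author M) = 0.4·0.3077 / (0.4·0.3077 + 0.55·0.6923) ≈ 0.2443
After a stylometric feature='present': P(author M) = 0.6·0.2443 / (0.6·0.2443 + 0.45·0.7557) ≈ 0.3012
After a stylometric feature='present': P(author M) = 0.6·0.3012 / (0.6·0.3012 + 0.45·0.6988) ≈ 0.3649
After a second stylistic marker='absent': P(author M) = 0.85·0.3649 / (0.85·0.3649 + 0.7·0.6351) ≈ 0.4110
After a second stylistic marker='absent': P(author M) = 0.85·0.4110 / (0.85·0.4110 + 0.7·0.5890) ≈ 0.4587

0.4587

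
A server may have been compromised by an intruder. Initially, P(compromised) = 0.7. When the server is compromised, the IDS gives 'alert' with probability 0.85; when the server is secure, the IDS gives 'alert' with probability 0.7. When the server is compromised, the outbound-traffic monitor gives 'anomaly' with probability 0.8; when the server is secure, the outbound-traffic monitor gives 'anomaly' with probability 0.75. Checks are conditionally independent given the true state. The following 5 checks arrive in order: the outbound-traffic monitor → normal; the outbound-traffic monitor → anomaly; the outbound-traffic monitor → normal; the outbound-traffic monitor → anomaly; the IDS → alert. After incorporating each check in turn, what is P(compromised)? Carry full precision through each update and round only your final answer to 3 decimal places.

After the outbound-traffic monitor='normal': P(compromised) = 0.2·0.7000 / (0.2·0.7000 + 0.25·0.3000) ≈ 0.6512
After the outbound-traffic monitor='anomaly': P(compromised) = 0.8·0.6512 / (0.8·0.6512 + 0.75·0.3488) ≈ 0.6657
After the outbound-traffic monitor='normal': P(compromised) = 0.2·0.6657 / (0.2·0.6657 + 0.25·0.3343) ≈ 0.6143
After the outbound-traffic monitor='anomaly': P(compromised) = 0.8·0.6143 / (0.8·0.6143 + 0.75·0.3857) ≈ 0.6295
After the IDS='alert': P(compromised) = 0.85·0.6295 / (0.85·0.6295 + 0.7·0.3705) ≈ 0.6735

0.674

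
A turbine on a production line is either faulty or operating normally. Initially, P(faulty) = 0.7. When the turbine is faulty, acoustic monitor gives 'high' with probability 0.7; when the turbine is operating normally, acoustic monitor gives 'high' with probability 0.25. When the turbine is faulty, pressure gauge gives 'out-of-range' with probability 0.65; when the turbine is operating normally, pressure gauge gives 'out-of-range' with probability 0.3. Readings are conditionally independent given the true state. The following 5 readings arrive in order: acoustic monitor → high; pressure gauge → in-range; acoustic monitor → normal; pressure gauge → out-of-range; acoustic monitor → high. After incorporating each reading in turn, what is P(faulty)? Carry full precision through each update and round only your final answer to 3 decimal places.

After acoustic monitor='high': P(faulty) = 0.7·0.7000 / (0.7·0.7000 + 0.25·0.3000) ≈ 0.8673
After pressure gauge='in-range': P(faulty) = 0.35·0.8673 / (0.35·0.8673 + 0.7·0.1327) ≈ 0.7656
After acoustic monitor='normal': P(faulty) = 0.3·0.7656 / (0.3·0.7656 + 0.75·0.2344) ≈ 0.5665
After pressure gauge='out-of-range': P(faulty) = 0.65·0.5665 / (0.65·0.5665 + 0.3·0.4335) ≈ 0.7390
After acoustic monitor='high': P(faulty) = 0.7·0.7390 / (0.7·0.7390 + 0.25·0.2610) ≈ 0.8880

0.888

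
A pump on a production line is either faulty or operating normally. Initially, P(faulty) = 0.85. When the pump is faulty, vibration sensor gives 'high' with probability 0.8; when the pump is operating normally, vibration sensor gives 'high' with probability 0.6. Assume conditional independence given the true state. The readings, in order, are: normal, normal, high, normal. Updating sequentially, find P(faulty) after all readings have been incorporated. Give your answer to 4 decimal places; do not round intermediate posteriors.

After 'normal': P(faulty) = 0.2·0.8500 / (0.2·0.8500 + 0.4·0.1500) ≈ 0.7391
After 'normal': P(faulty) = 0.2·0.7391 / (0.2·0.7391 + 0.4·0.2609) ≈ 0.5862
After 'high': P(faulty) = 0.8·0.5862 / (0.8·0.5862 + 0.6·0.4138) ≈ 0.6538
After 'normal': P(faulty) = 0.2·0.6538 / (0.2·0.6538 + 0.4·0.3462) ≈ 0.4857

0.4857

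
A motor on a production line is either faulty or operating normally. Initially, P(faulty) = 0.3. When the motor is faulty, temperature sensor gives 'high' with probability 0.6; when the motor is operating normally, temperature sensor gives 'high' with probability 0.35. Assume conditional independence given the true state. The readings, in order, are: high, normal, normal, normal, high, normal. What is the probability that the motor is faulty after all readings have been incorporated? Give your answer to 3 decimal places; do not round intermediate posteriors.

After 'high': P(faulty) = 0.6·0.3000 / (0.6·0.3000 + 0.35·0.7000) ≈ 0.4235
After 'normal': P(faulty) = 0.4·0.4235 / (0.4·0.4235 + 0.65·0.5765) ≈ 0.3114
After 'normal': P(faulty) = 0.4·0.3114 / (0.4·0.3114 + 0.65·0.6886) ≈ 0.2177
After 'normal': P(faulty) = 0.4·0.2177 / (0.4·0.2177 + 0.65·0.7823) ≈ 0.1462
After 'high': P(faulty) = 0.6·0.1462 / (0.6·0.1462 + 0.35·0.8538) ≈ 0.2269
After 'normal': P(faulty) = 0.4·0.2269 / (0.4·0.2269 + 0.65·0.7731) ≈ 0.1530

0.153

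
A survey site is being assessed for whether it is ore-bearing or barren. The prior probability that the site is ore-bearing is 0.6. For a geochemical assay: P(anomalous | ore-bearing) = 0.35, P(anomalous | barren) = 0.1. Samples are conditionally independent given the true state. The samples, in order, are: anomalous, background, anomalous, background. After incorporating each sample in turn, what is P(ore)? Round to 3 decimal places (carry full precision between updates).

After 'anomalous': P(ore) = 0.35·0.6000 / (0.35·0.6000 + 0.1·0.4000) ≈ 0.8400
After 'background': P(ore) = 0.65·0.8400 / (0.65·0.8400 + 0.9·0.1600) ≈ 0.7913
After 'anomalous': P(ore) = 0.35·0.7913 / (0.35·0.7913 + 0.1·0.2087) ≈ 0.9299
After 'background': P(ore) = 0.65·0.9299 / (0.65·0.9299 + 0.9·0.0701) ≈ 0.9055

0.906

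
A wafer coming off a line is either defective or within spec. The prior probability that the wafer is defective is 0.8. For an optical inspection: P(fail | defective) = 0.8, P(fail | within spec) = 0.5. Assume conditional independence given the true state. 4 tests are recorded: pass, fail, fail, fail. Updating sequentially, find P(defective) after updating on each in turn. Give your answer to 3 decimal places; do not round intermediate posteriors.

0.868

Each posterior becomes the prior for the next update.
After 'pass': P(defective) = 0.2·0.8000 / (0.2·0.8000 + 0.5·0.2000) ≈ 0.6154
After 'fail': P(defective) = 0.8·0.6154 / (0.8·0.6154 + 0.5·0.3846) ≈ 0.7191
After 'fail': P(defective) = 0.8·0.7191 / (0.8·0.7191 + 0.5·0.2809) ≈ 0.8038
After 'fail': P(defective) = 0.8·0.8038 / (0.8·0.8038 + 0.5·0.1962) ≈ 0.8676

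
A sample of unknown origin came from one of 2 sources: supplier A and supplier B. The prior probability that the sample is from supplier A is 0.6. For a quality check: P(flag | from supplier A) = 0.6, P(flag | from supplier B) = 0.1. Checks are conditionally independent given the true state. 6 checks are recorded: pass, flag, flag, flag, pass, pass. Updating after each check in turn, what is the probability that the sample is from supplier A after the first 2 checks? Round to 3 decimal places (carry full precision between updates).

After 'pass': P(supplier A) = 0.4·0.6000 / (0.4·0.6000 + 0.9·0.4000) ≈ 0.4000
After 'flag': P(supplier A) = 0.6·0.4000 / (0.6·0.4000 + 0.1·0.6000) ≈ 0.8000

0.800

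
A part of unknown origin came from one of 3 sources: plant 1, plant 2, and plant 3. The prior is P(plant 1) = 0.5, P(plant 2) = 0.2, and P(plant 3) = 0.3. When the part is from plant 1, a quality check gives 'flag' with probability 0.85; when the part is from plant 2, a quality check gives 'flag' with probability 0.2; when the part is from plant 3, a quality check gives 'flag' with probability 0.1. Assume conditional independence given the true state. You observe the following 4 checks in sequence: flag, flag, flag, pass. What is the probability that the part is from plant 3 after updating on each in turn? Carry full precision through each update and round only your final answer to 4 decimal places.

0.0057

After 'flag': normaliser = 0.85·0.5000 + 0.2·0.2000 + 0.1·0.3000; P(plant 1) ≈ 0.8586, P(plant 2) ≈ 0.0808, P(plant 3) ≈ 0.0606
After 'flag': normaliser = 0.85·0.8586 + 0.2·0.0808 + 0.1·0.0606; P(plant 1) ≈ 0.9704, P(plant 2) ≈ 0.0215, P(plant 3) ≈ 0.0081
After 'flag': normaliser = 0.85·0.9704 + 0.2·0.0215 + 0.1·0.0081; P(plant 1) ≈ 0.9939, P(plant 2) ≈ 0.0052, P(plant 3) ≈ 0.0010
After 'pass': normaliser = 0.15·0.9939 + 0.8·0.0052 + 0.9·0.0010; P(plant 1) ≈ 0.9674, P(plant 2) ≈ 0.0269, P(plant 3) ≈ 0.0057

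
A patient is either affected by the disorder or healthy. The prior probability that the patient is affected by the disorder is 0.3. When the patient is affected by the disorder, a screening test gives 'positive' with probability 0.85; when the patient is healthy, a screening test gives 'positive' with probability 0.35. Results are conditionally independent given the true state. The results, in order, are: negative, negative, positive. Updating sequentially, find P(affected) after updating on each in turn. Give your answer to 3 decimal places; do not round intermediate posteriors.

After 'negative': P(affected) = 0.15·0.3000 / (0.15·0.3000 + 0.65·0.7000) ≈ 0.0900
After 'negative': P(affected) = 0.15·0.0900 / (0.15·0.0900 + 0.65·0.9100) ≈ 0.0223
After 'positive': P(affected) = 0.85·0.0223 / (0.85·0.0223 + 0.35·0.9777) ≈ 0.0525

0.053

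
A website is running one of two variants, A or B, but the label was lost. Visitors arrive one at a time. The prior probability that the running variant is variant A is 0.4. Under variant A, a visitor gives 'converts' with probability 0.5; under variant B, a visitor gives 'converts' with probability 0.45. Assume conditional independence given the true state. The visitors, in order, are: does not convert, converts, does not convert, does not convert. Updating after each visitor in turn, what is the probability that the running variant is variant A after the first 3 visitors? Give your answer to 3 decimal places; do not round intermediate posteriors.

After 'does not convert': P(A) = 0.5·0.4000 / (0.5·0.4000 + 0.55·0.6000) ≈ 0.3774
After 'converts': P(A) = 0.5·0.3774 / (0.5·0.3774 + 0.45·0.6226) ≈ 0.4024
After 'does not convert': P(A) = 0.5·0.4024 / (0.5·0.4024 + 0.55·0.5976) ≈ 0.3797

0.380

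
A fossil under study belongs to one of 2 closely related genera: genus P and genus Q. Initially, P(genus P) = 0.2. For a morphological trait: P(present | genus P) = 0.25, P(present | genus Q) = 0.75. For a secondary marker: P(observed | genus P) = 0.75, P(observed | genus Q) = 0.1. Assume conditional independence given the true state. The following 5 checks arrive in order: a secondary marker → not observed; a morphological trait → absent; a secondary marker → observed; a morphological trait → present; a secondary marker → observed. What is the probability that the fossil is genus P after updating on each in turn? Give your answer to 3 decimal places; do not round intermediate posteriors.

0.796

After a secondary marker='not observed': P(genus P) = 0.25·0.2000 / (0.25·0.2000 + 0.9·0.8000) ≈ 0.0649
After a morphological trait='absent': P(genus P) = 0.75·0.0649 / (0.75·0.0649 + 0.25·0.9351) ≈ 0.1724
After a secondary marker='observed': P(genus P) = 0.75·0.1724 / (0.75·0.1724 + 0.1·0.8276) ≈ 0.6098
After a morphological trait='present': P(genus P) = 0.25·0.6098 / (0.25·0.6098 + 0.75·0.3902) ≈ 0.3425
After a secondary marker='observed': P(genus P) = 0.75·0.3425 / (0.75·0.3425 + 0.1·0.6575) ≈ 0.7962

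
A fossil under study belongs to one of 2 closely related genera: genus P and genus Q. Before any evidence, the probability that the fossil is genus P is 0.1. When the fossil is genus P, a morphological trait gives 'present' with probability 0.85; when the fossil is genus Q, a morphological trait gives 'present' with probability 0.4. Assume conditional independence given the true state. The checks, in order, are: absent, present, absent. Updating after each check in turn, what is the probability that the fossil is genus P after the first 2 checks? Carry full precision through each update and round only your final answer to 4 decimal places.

0.0557

After 'absent': P(genus P) = 0.15·0.1000 / (0.15·0.1000 + 0.6·0.9000) ≈ 0.0270
After 'present': P(genus P) = 0.85·0.0270 / (0.85·0.0270 + 0.4·0.9730) ≈ 0.0557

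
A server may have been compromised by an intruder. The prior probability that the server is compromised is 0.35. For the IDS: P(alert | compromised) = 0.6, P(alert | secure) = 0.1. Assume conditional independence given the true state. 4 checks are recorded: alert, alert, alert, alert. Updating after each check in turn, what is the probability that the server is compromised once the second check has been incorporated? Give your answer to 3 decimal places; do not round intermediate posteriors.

0.951

After 'alert': P(compromised) = 0.6·0.3500 / (0.6·0.3500 + 0.1·0.6500) ≈ 0.7636
After 'alert': P(compromised) = 0.6·0.7636 / (0.6·0.7636 + 0.1·0.2364) ≈ 0.9509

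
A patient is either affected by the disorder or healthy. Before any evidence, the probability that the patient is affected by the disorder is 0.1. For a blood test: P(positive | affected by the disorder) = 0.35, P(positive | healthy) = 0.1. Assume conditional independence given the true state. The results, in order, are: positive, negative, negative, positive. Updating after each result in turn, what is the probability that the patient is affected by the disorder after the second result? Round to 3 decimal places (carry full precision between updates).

0.219

Each posterior becomes the prior for the next update.
After 'positive': P(affected) = 0.35·0.1000 / (0.35·0.1000 + 0.1·0.9000) ≈ 0.2800
After 'negative': P(affected) = 0.65·0.2800 / (0.65·0.2800 + 0.9·0.7200) ≈ 0.2193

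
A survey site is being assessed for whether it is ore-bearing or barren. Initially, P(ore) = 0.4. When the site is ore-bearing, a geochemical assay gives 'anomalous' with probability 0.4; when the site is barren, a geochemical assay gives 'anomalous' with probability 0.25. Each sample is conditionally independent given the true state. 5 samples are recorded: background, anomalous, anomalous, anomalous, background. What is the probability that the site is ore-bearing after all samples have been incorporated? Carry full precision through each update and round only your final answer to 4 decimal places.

Apply Bayes' rule sequentially, carrying P(ore) forward.
After 'background': P(ore) = 0.6·0.4000 / (0.6·0.4000 + 0.75·0.6000) ≈ 0.3478
After 'anomalous': P(ore) = 0.4·0.3478 / (0.4·0.3478 + 0.25·0.6522) ≈ 0.4604
After 'anomalous': P(ore) = 0.4·0.4604 / (0.4·0.4604 + 0.25·0.5396) ≈ 0.5772
After 'anomalous': P(ore) = 0.4·0.5772 / (0.4·0.5772 + 0.25·0.4228) ≈ 0.6860
After 'background': P(ore) = 0.6·0.6860 / (0.6·0.6860 + 0.75·0.3140) ≈ 0.6360

0.6360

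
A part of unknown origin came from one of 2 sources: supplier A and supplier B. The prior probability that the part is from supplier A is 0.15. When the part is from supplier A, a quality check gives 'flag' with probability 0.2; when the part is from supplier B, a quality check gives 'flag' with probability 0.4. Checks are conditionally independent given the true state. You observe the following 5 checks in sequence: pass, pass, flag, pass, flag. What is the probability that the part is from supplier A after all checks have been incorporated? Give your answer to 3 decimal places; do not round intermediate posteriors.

0.095

After 'pass': P(supplier A) = 0.8·0.1500 / (0.8·0.1500 + 0.6·0.8500) ≈ 0.1905
After 'pass': P(supplier A) = 0.8·0.1905 / (0.8·0.1905 + 0.6·0.8095) ≈ 0.2388
After 'flag': P(supplier A) = 0.2·0.2388 / (0.2·0.2388 + 0.4·0.7612) ≈ 0.1356
After 'pass': P(supplier A) = 0.8·0.1356 / (0.8·0.1356 + 0.6·0.8644) ≈ 0.1730
After 'flag': P(supplier A) = 0.2·0.1730 / (0.2·0.1730 + 0.4·0.8270) ≈ 0.0947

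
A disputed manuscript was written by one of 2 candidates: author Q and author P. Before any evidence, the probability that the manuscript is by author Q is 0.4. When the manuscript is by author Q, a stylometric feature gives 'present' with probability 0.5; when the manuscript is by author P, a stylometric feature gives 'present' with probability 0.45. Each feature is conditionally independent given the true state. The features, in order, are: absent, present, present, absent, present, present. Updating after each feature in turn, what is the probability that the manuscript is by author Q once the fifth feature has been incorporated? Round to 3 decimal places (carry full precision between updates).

0.430

After 'absent': P(author Q) = 0.5·0.4000 / (0.5·0.4000 + 0.55·0.6000) ≈ 0.3774
After 'present': P(author Q) = 0.5·0.3774 / (0.5·0.3774 + 0.45·0.6226) ≈ 0.4024
After 'present': P(author Q) = 0.5·0.4024 / (0.5·0.4024 + 0.45·0.5976) ≈ 0.4280
After 'absent': P(author Q) = 0.5·0.4280 / (0.5·0.4280 + 0.55·0.5720) ≈ 0.4048
After 'present': P(author Q) = 0.5·0.4048 / (0.5·0.4048 + 0.45·0.5952) ≈ 0.4305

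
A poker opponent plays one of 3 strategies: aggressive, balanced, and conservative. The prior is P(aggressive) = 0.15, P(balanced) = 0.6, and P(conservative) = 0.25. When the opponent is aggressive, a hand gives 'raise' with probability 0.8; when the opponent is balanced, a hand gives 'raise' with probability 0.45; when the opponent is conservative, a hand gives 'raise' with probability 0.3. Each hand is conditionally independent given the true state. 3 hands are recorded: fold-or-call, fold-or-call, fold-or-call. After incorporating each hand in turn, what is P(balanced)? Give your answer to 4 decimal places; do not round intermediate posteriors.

0.5345

After 'fold-or-call': normaliser = 0.2·0.1500 + 0.55·0.6000 + 0.7·0.2500; P(aggressive) ≈ 0.0561, P(balanced) ≈ 0.6168, P(conservative) ≈ 0.3271
After 'fold-or-call': normaliser = 0.2·0.0561 + 0.55·0.6168 + 0.7·0.3271; P(aggressive) ≈ 0.0194, P(balanced) ≈ 0.5855, P(conservative) ≈ 0.3952
After 'fold-or-call': normaliser = 0.2·0.0194 + 0.55·0.5855 + 0.7·0.3952; P(aggressive) ≈ 0.0064, P(balanced) ≈ 0.5345, P(conservative) ≈ 0.4591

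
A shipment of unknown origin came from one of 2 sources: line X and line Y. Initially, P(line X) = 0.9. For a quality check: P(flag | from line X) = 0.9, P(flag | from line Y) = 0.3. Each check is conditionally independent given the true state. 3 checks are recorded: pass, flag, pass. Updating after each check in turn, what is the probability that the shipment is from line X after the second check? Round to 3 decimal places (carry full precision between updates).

0.794

After 'pass': P(line X) = 0.1·0.9000 / (0.1·0.9000 + 0.7·0.1000) ≈ 0.5625
After 'flag': P(line X) = 0.9·0.5625 / (0.9·0.5625 + 0.3·0.4375) ≈ 0.7941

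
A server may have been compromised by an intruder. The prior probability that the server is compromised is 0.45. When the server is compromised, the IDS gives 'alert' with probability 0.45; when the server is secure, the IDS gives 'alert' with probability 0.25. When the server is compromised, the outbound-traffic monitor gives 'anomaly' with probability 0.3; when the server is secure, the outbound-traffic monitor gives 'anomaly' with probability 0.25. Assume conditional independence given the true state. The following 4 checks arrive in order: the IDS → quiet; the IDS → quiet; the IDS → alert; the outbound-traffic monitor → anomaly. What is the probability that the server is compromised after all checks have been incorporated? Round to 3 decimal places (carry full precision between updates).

0.487

After the IDS='quiet': P(compromised) = 0.55·0.4500 / (0.55·0.4500 + 0.75·0.5500) ≈ 0.3750
After the IDS='quiet': P(compromised) = 0.55·0.3750 / (0.55·0.3750 + 0.75·0.6250) ≈ 0.3056
After the IDS='alert': P(compromised) = 0.45·0.3056 / (0.45·0.3056 + 0.25·0.6944) ≈ 0.4420
After the outbound-traffic monitor='anomaly': P(compromised) = 0.3·0.4420 / (0.3·0.4420 + 0.25·0.5580) ≈ 0.4873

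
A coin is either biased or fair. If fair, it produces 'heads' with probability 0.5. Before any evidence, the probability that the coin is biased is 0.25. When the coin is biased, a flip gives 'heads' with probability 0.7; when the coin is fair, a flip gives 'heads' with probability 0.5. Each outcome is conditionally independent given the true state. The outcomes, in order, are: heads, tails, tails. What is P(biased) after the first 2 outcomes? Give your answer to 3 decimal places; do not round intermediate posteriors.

0.219

After 'heads': P(biased) = 0.7·0.2500 / (0.7·0.2500 + 0.5·0.7500) ≈ 0.3182
After 'tails': P(biased) = 0.3·0.3182 / (0.3·0.3182 + 0.5·0.6818) ≈ 0.2188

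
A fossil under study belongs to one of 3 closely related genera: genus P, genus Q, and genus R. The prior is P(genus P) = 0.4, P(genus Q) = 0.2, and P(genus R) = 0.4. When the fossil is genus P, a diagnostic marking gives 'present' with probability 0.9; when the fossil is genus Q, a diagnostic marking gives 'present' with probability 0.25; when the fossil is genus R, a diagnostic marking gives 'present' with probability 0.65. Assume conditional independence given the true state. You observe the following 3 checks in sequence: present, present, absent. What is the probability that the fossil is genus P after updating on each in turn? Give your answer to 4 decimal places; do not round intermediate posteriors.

After 'present': normaliser = 0.9·0.4000 + 0.25·0.2000 + 0.65·0.4000; P(genus P) ≈ 0.5373, P(genus Q) ≈ 0.0746, P(genus R) ≈ 0.3881
After 'present': normaliser = 0.9·0.5373 + 0.25·0.0746 + 0.65·0.3881; P(genus P) ≈ 0.6409, P(genus Q) ≈ 0.0247, P(genus R) ≈ 0.3343
After 'absent': normaliser = 0.1·0.6409 + 0.75·0.0247 + 0.35·0.3343; P(genus P) ≈ 0.3210, P(genus Q) ≈ 0.0929, P(genus R) ≈ 0.5861

0.3210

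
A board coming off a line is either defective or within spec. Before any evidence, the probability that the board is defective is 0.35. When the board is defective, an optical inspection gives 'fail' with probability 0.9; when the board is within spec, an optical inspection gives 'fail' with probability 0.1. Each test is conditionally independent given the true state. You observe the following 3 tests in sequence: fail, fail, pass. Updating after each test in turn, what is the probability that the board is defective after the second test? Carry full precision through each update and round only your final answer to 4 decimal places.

0.9776

After 'fail': P(defective) = 0.9·0.3500 / (0.9·0.3500 + 0.1·0.6500) ≈ 0.8289
After 'fail': P(defective) = 0.9·0.8289 / (0.9·0.8289 + 0.1·0.1711) ≈ 0.9776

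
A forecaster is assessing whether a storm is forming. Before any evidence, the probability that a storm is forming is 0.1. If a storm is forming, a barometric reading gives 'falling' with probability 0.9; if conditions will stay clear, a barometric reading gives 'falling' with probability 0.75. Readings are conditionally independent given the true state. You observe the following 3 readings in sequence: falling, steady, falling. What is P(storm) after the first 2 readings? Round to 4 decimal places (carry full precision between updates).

After 'falling': P(storm) = 0.9·0.1000 / (0.9·0.1000 + 0.75·0.9000) ≈ 0.1176
After 'steady': P(storm) = 0.1·0.1176 / (0.1·0.1176 + 0.25·0.8824) ≈ 0.0506

0.0506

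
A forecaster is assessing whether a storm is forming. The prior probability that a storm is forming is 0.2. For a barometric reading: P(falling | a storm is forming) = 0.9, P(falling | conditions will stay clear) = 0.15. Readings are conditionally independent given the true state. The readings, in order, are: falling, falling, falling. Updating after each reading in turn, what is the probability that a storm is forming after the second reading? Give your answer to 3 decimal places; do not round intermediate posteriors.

0.900

After 'falling': P(storm) = 0.9·0.2000 / (0.9·0.2000 + 0.15·0.8000) ≈ 0.6000
After 'falling': P(storm) = 0.9·0.6000 / (0.9·0.6000 + 0.15·0.4000) ≈ 0.9000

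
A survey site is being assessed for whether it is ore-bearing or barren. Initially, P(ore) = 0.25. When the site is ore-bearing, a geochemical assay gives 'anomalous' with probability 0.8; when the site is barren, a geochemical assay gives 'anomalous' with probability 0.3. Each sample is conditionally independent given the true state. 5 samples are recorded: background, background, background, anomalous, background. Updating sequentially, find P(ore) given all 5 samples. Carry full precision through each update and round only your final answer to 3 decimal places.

Apply Bayes' rule sequentially, carrying P(ore) forward.
After 'background': P(ore) = 0.2·0.2500 / (0.2·0.2500 + 0.7·0.7500) ≈ 0.0870
After 'background': P(ore) = 0.2·0.0870 / (0.2·0.0870 + 0.7·0.9130) ≈ 0.0265
After 'background': P(ore) = 0.2·0.0265 / (0.2·0.0265 + 0.7·0.9735) ≈ 0.0077
After 'anomalous': P(ore) = 0.8·0.0077 / (0.8·0.0077 + 0.3·0.9923) ≈ 0.0203
After 'background': P(ore) = 0.2·0.0203 / (0.2·0.0203 + 0.7·0.9797) ≈ 0.0059

0.006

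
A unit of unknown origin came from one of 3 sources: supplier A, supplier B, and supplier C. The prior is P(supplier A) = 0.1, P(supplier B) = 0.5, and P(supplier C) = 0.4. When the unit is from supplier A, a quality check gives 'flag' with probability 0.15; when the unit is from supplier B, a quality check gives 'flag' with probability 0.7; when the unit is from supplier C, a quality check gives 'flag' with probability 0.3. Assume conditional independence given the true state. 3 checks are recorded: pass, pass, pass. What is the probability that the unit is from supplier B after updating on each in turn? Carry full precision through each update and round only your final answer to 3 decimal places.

After 'pass': normaliser = 0.85·0.1000 + 0.3·0.5000 + 0.7·0.4000; P(supplier A) ≈ 0.1650, P(supplier B) ≈ 0.2913, P(supplier C) ≈ 0.5437
After 'pass': normaliser = 0.85·0.1650 + 0.3·0.2913 + 0.7·0.5437; P(supplier A) ≈ 0.2306, P(supplier B) ≈ 0.1437, P(supplier C) ≈ 0.6257
After 'pass': normaliser = 0.85·0.2306 + 0.3·0.1437 + 0.7·0.6257; P(supplier A) ≈ 0.2895, P(supplier B) ≈ 0.0636, P(supplier C) ≈ 0.6468

0.064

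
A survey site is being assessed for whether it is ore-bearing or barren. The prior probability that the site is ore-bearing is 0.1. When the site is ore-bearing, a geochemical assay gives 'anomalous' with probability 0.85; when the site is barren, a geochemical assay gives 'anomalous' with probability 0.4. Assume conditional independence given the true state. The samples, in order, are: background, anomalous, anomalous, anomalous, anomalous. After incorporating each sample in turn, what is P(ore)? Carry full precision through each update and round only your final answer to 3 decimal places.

After 'background': P(ore) = 0.15·0.1000 / (0.15·0.1000 + 0.6·0.9000) ≈ 0.0270
After 'anomalous': P(ore) = 0.85·0.0270 / (0.85·0.0270 + 0.4·0.9730) ≈ 0.0557
After 'anomalous': P(ore) = 0.85·0.0557 / (0.85·0.0557 + 0.4·0.9443) ≈ 0.1115
After 'anomalous': P(ore) = 0.85·0.1115 / (0.85·0.1115 + 0.4·0.8885) ≈ 0.2105
After 'anomalous': P(ore) = 0.85·0.2105 / (0.85·0.2105 + 0.4·0.7895) ≈ 0.3616

0.362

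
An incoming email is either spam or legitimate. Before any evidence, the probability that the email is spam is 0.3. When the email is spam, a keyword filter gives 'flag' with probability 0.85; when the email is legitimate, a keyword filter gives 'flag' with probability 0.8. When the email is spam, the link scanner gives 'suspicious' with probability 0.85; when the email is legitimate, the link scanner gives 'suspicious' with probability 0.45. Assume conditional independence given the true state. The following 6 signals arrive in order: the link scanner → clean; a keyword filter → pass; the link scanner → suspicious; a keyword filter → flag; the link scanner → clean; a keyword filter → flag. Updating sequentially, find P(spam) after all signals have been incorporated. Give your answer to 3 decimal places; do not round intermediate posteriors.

0.049

Each posterior becomes the prior for the next update.
After the link scanner='clean': P(spam) = 0.15·0.3000 / (0.15·0.3000 + 0.55·0.7000) ≈ 0.1047
After a keyword filter='pass': P(spam) = 0.15·0.1047 / (0.15·0.1047 + 0.2·0.8953) ≈ 0.0806
After the link scanner='suspicious': P(spam) = 0.85·0.0806 / (0.85·0.0806 + 0.45·0.9194) ≈ 0.1421
After a keyword filter='flag': P(spam) = 0.85·0.1421 / (0.85·0.1421 + 0.8·0.8579) ≈ 0.1496
After the link scanner='clean': P(spam) = 0.15·0.1496 / (0.15·0.1496 + 0.55·0.8504) ≈ 0.0458
After a keyword filter='flag': P(spam) = 0.85·0.0458 / (0.85·0.0458 + 0.8·0.9542) ≈ 0.0485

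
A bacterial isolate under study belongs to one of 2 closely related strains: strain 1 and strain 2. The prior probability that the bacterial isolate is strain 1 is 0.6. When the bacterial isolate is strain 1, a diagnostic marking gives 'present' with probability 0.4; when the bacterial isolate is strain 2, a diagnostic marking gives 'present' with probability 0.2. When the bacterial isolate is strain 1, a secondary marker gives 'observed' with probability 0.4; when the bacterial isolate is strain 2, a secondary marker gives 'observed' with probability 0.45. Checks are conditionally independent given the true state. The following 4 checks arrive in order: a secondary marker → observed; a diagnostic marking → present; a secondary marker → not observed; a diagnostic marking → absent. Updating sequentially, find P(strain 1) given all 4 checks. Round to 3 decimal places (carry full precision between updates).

After a secondary marker='observed': P(strain 1) = 0.4·0.6000 / (0.4·0.6000 + 0.45·0.4000) ≈ 0.5714
After a diagnostic marking='present': P(strain 1) = 0.4·0.5714 / (0.4·0.5714 + 0.2·0.4286) ≈ 0.7273
After a secondary marker='not observed': P(strain 1) = 0.6·0.7273 / (0.6·0.7273 + 0.55·0.2727) ≈ 0.7442
After a diagnostic marking='absent': P(strain 1) = 0.6·0.7442 / (0.6·0.7442 + 0.8·0.2558) ≈ 0.6857

0.686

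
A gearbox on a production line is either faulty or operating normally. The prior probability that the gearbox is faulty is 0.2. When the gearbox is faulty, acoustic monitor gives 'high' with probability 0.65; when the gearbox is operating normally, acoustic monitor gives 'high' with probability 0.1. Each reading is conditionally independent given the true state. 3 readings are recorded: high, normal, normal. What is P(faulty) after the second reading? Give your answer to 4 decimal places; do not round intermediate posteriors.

After 'high': P(faulty) = 0.65·0.2000 / (0.65·0.2000 + 0.1·0.8000) ≈ 0.6190
After 'normal': P(faulty) = 0.35·0.6190 / (0.35·0.6190 + 0.9·0.3810) ≈ 0.3872

0.3872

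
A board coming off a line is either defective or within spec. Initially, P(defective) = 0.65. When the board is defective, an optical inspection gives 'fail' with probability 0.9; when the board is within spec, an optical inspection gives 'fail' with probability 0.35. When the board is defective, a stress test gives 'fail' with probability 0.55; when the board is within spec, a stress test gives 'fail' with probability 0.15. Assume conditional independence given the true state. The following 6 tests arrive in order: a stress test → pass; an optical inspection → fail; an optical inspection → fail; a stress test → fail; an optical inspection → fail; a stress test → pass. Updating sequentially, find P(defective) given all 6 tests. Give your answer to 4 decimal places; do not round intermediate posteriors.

0.9701

After a stress test='pass': P(defective) = 0.45·0.6500 / (0.45·0.6500 + 0.85·0.3500) ≈ 0.4958
After an optical inspection='fail': P(defective) = 0.9·0.4958 / (0.9·0.4958 + 0.35·0.5042) ≈ 0.7166
After an optical inspection='fail': P(defective) = 0.9·0.7166 / (0.9·0.7166 + 0.35·0.2834) ≈ 0.8667
After a stress test='fail': P(defective) = 0.55·0.8667 / (0.55·0.8667 + 0.15·0.1333) ≈ 0.9597
After an optical inspection='fail': P(defective) = 0.9·0.9597 / (0.9·0.9597 + 0.35·0.0403) ≈ 0.9839
After a stress test='pass': P(defective) = 0.45·0.9839 / (0.45·0.9839 + 0.85·0.0161) ≈ 0.9701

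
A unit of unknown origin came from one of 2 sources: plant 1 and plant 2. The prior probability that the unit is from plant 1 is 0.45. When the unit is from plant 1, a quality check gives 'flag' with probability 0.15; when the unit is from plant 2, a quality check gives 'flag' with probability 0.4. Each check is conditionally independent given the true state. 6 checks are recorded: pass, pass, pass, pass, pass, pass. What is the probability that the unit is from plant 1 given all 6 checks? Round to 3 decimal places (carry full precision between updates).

After 'pass': P(plant 1) = 0.85·0.4500 / (0.85·0.4500 + 0.6·0.5500) ≈ 0.5368
After 'pass': P(plant 1) = 0.85·0.5368 / (0.85·0.5368 + 0.6·0.4632) ≈ 0.6215
After 'pass': P(plant 1) = 0.85·0.6215 / (0.85·0.6215 + 0.6·0.3785) ≈ 0.6994
After 'pass': P(plant 1) = 0.85·0.6994 / (0.85·0.6994 + 0.6·0.3006) ≈ 0.7672
After 'pass': P(plant 1) = 0.85·0.7672 / (0.85·0.7672 + 0.6·0.2328) ≈ 0.8236
After 'pass': P(plant 1) = 0.85·0.8236 / (0.85·0.8236 + 0.6·0.1764) ≈ 0.8687

0.869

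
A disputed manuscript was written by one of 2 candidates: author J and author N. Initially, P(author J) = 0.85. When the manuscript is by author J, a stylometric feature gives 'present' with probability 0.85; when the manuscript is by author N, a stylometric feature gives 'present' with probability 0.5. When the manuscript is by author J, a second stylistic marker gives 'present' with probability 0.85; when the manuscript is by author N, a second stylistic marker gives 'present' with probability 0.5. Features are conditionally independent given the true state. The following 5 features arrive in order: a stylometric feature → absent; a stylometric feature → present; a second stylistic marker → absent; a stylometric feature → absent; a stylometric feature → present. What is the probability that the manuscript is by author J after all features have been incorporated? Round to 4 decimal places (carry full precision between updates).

0.3066

Apply Bayes' rule sequentially, carrying P(author J) forward.
After a stylometric feature='absent': P(author J) = 0.15·0.8500 / (0.15·0.8500 + 0.5·0.1500) ≈ 0.6296
After a stylometric feature='present': P(author J) = 0.85·0.6296 / (0.85·0.6296 + 0.5·0.3704) ≈ 0.7429
After a second stylistic marker='absent': P(author J) = 0.15·0.7429 / (0.15·0.7429 + 0.5·0.2571) ≈ 0.4644
After a stylometric feature='absent': P(author J) = 0.15·0.4644 / (0.15·0.4644 + 0.5·0.5356) ≈ 0.2064
After a stylometric feature='present': P(author J) = 0.85·0.2064 / (0.85·0.2064 + 0.5·0.7936) ≈ 0.3066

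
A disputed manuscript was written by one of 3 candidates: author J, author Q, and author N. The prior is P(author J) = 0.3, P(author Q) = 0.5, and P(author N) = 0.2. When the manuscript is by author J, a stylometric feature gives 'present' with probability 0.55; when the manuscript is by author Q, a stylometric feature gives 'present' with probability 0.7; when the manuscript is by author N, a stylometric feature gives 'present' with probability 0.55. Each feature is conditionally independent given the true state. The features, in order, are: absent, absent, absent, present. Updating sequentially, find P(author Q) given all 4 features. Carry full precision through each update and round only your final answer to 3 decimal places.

0.274

Apply Bayes' rule sequentially, carrying P(author Q) forward.
After 'absent': normaliser = 0.45·0.3000 + 0.3·0.5000 + 0.45·0.2000; P(author J) ≈ 0.3600, P(author Q) ≈ 0.4000, P(author N) ≈ 0.2400
After 'absent': normaliser = 0.45·0.3600 + 0.3·0.4000 + 0.45·0.2400; P(author J) ≈ 0.4154, P(author Q) ≈ 0.3077, P(author N) ≈ 0.2769
After 'absent': normaliser = 0.45·0.4154 + 0.3·0.3077 + 0.45·0.2769; P(author J) ≈ 0.4629, P(author Q) ≈ 0.2286, P(author N) ≈ 0.3086
After 'present': normaliser = 0.55·0.4629 + 0.7·0.2286 + 0.55·0.3086; P(author J) ≈ 0.4357, P(author Q) ≈ 0.2738, P(author N) ≈ 0.2905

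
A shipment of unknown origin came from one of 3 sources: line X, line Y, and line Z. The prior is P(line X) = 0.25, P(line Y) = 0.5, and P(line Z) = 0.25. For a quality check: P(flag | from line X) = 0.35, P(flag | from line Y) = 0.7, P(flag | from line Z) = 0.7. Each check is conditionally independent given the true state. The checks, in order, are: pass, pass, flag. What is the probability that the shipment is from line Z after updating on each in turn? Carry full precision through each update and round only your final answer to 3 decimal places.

0.187

After 'pass': normaliser = 0.65·0.2500 + 0.3·0.5000 + 0.3·0.2500; P(line X) ≈ 0.4194, P(line Y) ≈ 0.3871, P(line Z) ≈ 0.1935
After 'pass': normaliser = 0.65·0.4194 + 0.3·0.3871 + 0.3·0.1935; P(line X) ≈ 0.6101, P(line Y) ≈ 0.2599, P(line Z) ≈ 0.1300
After 'flag': normaliser = 0.35·0.6101 + 0.7·0.2599 + 0.7·0.1300; P(line X) ≈ 0.4390, P(line Y) ≈ 0.3740, P(line Z) ≈ 0.1870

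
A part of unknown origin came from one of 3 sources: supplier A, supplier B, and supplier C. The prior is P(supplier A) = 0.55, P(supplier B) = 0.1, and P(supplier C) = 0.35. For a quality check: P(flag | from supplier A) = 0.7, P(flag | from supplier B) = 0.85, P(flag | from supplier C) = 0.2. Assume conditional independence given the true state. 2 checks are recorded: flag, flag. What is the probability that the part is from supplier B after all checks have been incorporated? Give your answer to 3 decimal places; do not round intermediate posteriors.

After 'flag': normaliser = 0.7·0.5500 + 0.85·0.1000 + 0.2·0.3500; P(supplier A) ≈ 0.7130, P(supplier B) ≈ 0.1574, P(supplier C) ≈ 0.1296
After 'flag': normaliser = 0.7·0.7130 + 0.85·0.1574 + 0.2·0.1296; P(supplier A) ≈ 0.7576, P(supplier B) ≈ 0.2031, P(supplier C) ≈ 0.0394

0.203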